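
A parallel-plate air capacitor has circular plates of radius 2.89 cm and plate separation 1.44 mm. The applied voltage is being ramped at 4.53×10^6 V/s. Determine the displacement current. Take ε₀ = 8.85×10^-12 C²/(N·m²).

7.31×10^-5 A

E = V/d so dE/dt = (dV/dt)/d = 3.146×10^9 V/(m·s), and I_d = ε₀ A dE/dt = (8.85×10^-12)(2.624×10^-3)(3.146×10^9) = 7.31×10^-5 A.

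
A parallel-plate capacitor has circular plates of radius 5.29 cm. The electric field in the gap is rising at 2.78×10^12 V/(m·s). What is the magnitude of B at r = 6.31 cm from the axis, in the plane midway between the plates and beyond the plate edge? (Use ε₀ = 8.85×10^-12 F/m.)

6.86×10^-7 T

Through the whole plate area (πR² = 8.791×10^-3 m²), I_d = ε₀ πR² dE/dt = 0.2163 A.
With r > R the enclosed displacement current is the full I_d; B = μ₀ I_d / (2πr) = 6.86×10^-7 T.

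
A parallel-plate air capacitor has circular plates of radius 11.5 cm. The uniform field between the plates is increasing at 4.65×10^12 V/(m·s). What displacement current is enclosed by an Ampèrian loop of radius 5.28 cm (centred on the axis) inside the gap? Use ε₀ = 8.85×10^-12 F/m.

0.360 A

I_d = ε₀ dΦ_E/dt = ε₀ πR² (dE/dt) = (8.85×10^-12)(0.04155)(4.65×10^12) = 1.710 A through the full plate area.
The field is uniform, so I_d,enc = I_d (r/R)² = (1.710)(5.28/11.5)² = 0.360 A.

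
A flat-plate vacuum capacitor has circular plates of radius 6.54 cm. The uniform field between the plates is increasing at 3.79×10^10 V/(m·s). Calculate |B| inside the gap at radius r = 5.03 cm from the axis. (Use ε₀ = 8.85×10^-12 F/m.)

I_d = ε₀ dΦ_E/dt = ε₀ πR² (dE/dt) = (8.85×10^-12)(0.01344)(3.79×10^10) = 4.508×10^-3 A through the full plate area.
An Ampèrian loop of radius r encloses a fraction (r/R)² of I_d. Then B·2πr = μ₀ I_d (r/R)², giving B = μ₀ I_d r/(2πR²) = 1.06×10^-8 T.

1.06×10^-8 T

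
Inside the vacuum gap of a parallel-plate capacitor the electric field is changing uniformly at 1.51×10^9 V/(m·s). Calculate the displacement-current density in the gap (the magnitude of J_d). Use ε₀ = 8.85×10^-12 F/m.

0.0134 A/m²

J_d = ε₀ dE/dt = (8.85×10^-12)(1.51×10^9) = 0.0134 A/m².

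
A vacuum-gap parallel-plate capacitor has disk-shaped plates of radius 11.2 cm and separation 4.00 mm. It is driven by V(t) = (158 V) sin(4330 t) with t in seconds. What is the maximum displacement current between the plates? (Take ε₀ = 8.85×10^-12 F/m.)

The displacement current equals the conduction current C dV/dt, which peaks at C V₀ ω.
With C = ε₀A/d = (8.85×10^-12)(0.03941)/(4.00×10^-3) = 8.719×10^-11 F and ω = 4330 rad/s, I_d,max = (8.719×10^-11)(158)(4330) = 5.97×10^-5 A.

5.97×10^-5 A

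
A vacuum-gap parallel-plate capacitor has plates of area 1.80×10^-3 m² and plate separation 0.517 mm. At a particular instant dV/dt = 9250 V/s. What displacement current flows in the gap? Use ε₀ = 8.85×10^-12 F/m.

The displacement current equals the charging current C dV/dt. With C = ε₀A/d = (8.85×10^-12)(1.80×10^-3)/(5.17×10^-4) = 3.081×10^-11 F, I_d = (3.081×10^-11)(9250) = 2.85×10^-7 A.

2.85×10^-7 A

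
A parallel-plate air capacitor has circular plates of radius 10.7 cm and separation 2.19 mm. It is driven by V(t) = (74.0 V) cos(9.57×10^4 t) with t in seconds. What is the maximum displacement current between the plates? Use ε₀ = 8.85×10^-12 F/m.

1.03×10^-3 A

(dE/dt)_max = V₀ω/d = 3.234×10^9 V/(m·s); ω = 9.57×10^4 rad/s.
I_d,max = ε₀ A (dE/dt)_max = (8.85×10^-12)(0.03597)(3.234×10^9) = 1.03×10^-3 A.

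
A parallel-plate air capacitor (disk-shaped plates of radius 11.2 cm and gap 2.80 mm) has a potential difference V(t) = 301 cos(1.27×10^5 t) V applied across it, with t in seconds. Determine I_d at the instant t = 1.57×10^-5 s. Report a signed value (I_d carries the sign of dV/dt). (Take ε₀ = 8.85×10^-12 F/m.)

-4.34×10^-3 A

dE/dt = (V₀ω/d)·−sin(ωt) with ωt = 1.9939 rad: (301)(1.27×10^5)(-0.9118)/(2.80×10^-3) = -1.245×10^10 V/(m·s).
I_d = ε₀ A dE/dt = (8.85×10^-12)(0.03941)(-1.245×10^10) = -4.34×10^-3 A.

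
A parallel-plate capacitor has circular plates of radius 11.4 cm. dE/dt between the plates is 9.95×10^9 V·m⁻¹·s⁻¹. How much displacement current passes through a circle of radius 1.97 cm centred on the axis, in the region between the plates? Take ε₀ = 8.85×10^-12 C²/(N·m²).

1.07×10^-4 A

I_d = ε₀ dΦ_E/dt = ε₀ πR² (dE/dt) = (8.85×10^-12)(0.04083)(9.95×10^9) = 3.595×10^-3 A through the full plate area.
The field is uniform, so I_d,enc = I_d (r/R)² = (3.595×10^-3)(1.97/11.4)² = 1.07×10^-4 A.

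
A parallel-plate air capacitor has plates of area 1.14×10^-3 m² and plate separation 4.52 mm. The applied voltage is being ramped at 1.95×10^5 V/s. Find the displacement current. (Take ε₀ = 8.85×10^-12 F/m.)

4.35×10^-7 A

The displacement current equals the charging current C dV/dt. With C = ε₀A/d = (8.85×10^-12)(1.14×10^-3)/(4.52×10^-3) = 2.232×10^-12 F, I_d = (2.232×10^-12)(1.95×10^5) = 4.35×10^-7 A.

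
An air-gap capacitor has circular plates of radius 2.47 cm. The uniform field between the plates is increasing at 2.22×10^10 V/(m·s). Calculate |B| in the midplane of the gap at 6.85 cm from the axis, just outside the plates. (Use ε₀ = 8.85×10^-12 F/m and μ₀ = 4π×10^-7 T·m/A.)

1.10×10^-9 T

I_d = ε₀ dΦ_E/dt = ε₀ πR² (dE/dt) = (8.85×10^-12)(1.917×10^-3)(2.22×10^10) = 3.766×10^-4 A through the full plate area.
With r > R the enclosed displacement current is the full I_d; B = μ₀ I_d / (2πr) = 1.10×10^-9 T.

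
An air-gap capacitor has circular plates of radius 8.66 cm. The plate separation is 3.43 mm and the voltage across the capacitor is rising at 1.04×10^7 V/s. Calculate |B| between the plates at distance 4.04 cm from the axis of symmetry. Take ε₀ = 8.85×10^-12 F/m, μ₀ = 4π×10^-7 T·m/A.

I_d = C dV/dt with C = ε₀πR²/d = 6.079×10^-11 F, so I_d = (6.079×10^-11)(1.04×10^7) = 6.322×10^-4 A.
For r < R the Ampère–Maxwell law gives B(2πr) = μ₀ I_d (r²/R²), so B = μ₀ I_d r/(2πR²) = (4π×10^-7)(6.322×10^-4)(0.0404)/(2π·0.0866²) = 6.81×10^-10 T.

6.81×10^-10 T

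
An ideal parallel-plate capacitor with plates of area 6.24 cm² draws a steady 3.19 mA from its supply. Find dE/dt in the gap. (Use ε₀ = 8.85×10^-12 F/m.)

5.78×10^11 V/(m·s)

Charge continuity gives I_d = I = 3.19×10^-3 A between the plates.
Inverting I_d = ε₀ A dE/dt gives dE/dt = 3.19×10^-3 / (8.85×10^-12 · 6.24×10^-4) = 5.78×10^11 V/(m·s).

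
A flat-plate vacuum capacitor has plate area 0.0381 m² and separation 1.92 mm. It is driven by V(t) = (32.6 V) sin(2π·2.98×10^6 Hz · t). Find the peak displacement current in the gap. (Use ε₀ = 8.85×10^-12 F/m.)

The displacement current equals the conduction current C dV/dt, which peaks at C V₀ ω.
With C = ε₀A/d = (8.85×10^-12)(0.0381)/(1.92×10^-3) = 1.756×10^-10 F and ω = 2πf = 1.872×10^7 rad/s, I_d,max = (1.756×10^-10)(32.6)(1.872×10^7) = 0.107 A.

0.107 A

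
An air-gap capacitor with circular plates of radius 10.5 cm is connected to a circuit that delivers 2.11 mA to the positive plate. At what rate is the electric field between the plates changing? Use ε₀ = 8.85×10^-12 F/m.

Charge continuity gives I_d = I = 2.11×10^-3 A between the plates.
Inverting I_d = ε₀ A dE/dt gives dE/dt = 2.11×10^-3 / (8.85×10^-12 · 0.03464) = 6.88×10^9 V/(m·s).

6.88×10^9 V/(m·s)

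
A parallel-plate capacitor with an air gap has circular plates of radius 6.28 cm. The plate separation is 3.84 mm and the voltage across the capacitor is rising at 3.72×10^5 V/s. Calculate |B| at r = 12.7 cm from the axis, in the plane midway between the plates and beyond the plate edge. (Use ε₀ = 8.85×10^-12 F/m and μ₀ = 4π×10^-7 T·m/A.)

1.67×10^-11 T

I_d = C dV/dt with C = ε₀πR²/d = 2.856×10^-11 F, so I_d = (2.856×10^-11)(3.72×10^5) = 1.062×10^-5 A.
Outside the plates the loop encloses all of I_d, so B·2πr = μ₀ I_d and B = 1.67×10^-11 T.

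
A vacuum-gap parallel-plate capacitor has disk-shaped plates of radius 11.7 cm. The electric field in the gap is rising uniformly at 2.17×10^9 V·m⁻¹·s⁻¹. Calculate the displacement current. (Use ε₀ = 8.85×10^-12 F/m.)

The displacement current is ε₀ times dΦ_E/dt = ε₀ A dE/dt = (8.85×10^-12)(0.04301)(2.17×10^9) = 8.26×10^-4 A.

8.26×10^-4 A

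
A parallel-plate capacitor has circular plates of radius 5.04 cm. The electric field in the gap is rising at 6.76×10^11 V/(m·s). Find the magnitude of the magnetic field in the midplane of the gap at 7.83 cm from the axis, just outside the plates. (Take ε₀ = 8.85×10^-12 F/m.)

1.22×10^-7 T

Total displacement current: I_d = ε₀(πR²)(dE/dt) = (8.85×10^-12)(7.980×10^-3)(6.76×10^11) = 0.04774 A.
Outside the plates the loop encloses all of I_d, so B·2πr = μ₀ I_d and B = 1.22×10^-7 T.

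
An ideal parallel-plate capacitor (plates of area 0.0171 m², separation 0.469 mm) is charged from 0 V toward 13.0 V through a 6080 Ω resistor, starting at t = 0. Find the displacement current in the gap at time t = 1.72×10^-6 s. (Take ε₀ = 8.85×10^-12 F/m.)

8.90×10^-4 A

With C = ε₀A/d = (8.85×10^-12)(0.0171)/(4.69×10^-4) = 3.227×10^-10 F, the time constant is τ = RC = 1.962×10^-6 s, so t/τ = 0.8767 and e^(−t/τ) = 0.4162.
I_d = I_cond = (V₀/R) e^(−t/τ) = (2.138×10^-3)(0.4162) = 8.90×10^-4 A.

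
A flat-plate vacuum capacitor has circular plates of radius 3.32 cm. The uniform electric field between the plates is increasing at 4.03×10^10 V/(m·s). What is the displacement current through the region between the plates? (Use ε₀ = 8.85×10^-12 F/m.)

I_d = ε₀ A (dE/dt) = (8.85×10^-12)(3.463×10^-3 m²)(4.03×10^10) = 1.24×10^-3 A.

1.24×10^-3 A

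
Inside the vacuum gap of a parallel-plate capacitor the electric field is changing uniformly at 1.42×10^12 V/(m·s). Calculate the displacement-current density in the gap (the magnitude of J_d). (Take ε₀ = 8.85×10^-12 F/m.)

12.6 A/m²

J_d = ε₀ ∂E/∂t, so J_d = 12.6 A/m².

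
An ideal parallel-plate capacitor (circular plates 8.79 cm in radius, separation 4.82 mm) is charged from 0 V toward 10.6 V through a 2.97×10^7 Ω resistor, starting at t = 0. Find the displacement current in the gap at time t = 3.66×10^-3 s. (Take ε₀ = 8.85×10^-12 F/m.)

C = ε₀A/d = (8.85×10^-12)(0.02427)/(4.82×10^-3) = 4.456×10^-11 F, so τ = RC = 1.323×10^-3 s.
The conduction current is I(t) = (V₀/R) e^(−t/τ), and the displacement current between the plates equals it.
t/τ = 2.766; I_d = (10.6/2.97×10^7) · e^(−2.766) = (3.569×10^-7)(0.06291) = 2.25×10^-8 A.

2.25×10^-8 A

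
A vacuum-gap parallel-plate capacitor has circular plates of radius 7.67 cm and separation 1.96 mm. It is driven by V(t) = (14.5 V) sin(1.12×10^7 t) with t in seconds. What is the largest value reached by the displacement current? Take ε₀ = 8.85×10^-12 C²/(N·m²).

0.0136 A

The displacement current equals the conduction current C dV/dt, which peaks at C V₀ ω.
With C = ε₀A/d = (8.85×10^-12)(0.01848)/(1.96×10^-3) = 8.344×10^-11 F and ω = 1.12×10^7 rad/s, I_d,max = (8.344×10^-11)(14.5)(1.12×10^7) = 0.0136 A.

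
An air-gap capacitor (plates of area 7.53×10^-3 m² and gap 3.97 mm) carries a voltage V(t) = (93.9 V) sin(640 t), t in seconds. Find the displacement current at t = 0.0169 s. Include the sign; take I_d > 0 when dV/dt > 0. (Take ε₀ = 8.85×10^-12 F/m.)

-1.80×10^-7 A

C = ε₀A/d = (8.85×10^-12)(7.53×10^-3)/(3.97×10^-3) = 1.679×10^-11 F. dV/dt = V₀ω·cos(ωt); at ωt = 10.816 rad this factor is -0.1786.
I_d = C dV/dt = (1.679×10^-11)(93.9)(640)(-0.1786) = -1.80×10^-7 A.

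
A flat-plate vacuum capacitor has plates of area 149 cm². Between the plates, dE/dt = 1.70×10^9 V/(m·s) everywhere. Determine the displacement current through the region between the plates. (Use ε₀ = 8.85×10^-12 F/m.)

With a uniform field, Φ_E = EA, so I_d = ε₀ A dE/dt = 2.24×10^-4 A.

2.24×10^-4 A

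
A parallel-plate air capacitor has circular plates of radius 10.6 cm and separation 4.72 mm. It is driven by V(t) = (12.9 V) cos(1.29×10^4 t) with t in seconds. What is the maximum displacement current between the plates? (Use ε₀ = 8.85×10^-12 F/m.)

1.10×10^-5 A

The displacement current equals the conduction current C dV/dt, which peaks at C V₀ ω.
With C = ε₀A/d = (8.85×10^-12)(0.03530)/(4.72×10^-3) = 6.619×10^-11 F and ω = 1.29×10^4 rad/s, I_d,max = (6.619×10^-11)(12.9)(1.29×10^4) = 1.10×10^-5 A.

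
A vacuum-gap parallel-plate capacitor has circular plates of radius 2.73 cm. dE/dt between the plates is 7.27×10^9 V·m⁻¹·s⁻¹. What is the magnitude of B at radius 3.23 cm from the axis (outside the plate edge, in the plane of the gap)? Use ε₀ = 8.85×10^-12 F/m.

9.33×10^-10 T

Through the whole plate area (πR² = 2.341×10^-3 m²), I_d = ε₀ πR² dE/dt = 1.506×10^-4 A.
With r > R the enclosed displacement current is the full I_d; B = μ₀ I_d / (2πr) = 9.33×10^-10 T.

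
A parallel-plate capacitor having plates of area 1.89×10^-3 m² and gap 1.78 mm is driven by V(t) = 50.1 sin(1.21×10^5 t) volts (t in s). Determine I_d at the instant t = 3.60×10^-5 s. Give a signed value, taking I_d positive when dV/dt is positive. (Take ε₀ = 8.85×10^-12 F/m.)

-1.99×10^-5 A

C = ε₀A/d = (8.85×10^-12)(1.89×10^-3)/(1.78×10^-3) = 9.397×10^-12 F. dV/dt = V₀ω·cos(ωt); at ωt = 4.356 rad this factor is -0.3489.
I_d = C dV/dt = (9.397×10^-12)(50.1)(1.21×10^5)(-0.3489) = -1.99×10^-5 A.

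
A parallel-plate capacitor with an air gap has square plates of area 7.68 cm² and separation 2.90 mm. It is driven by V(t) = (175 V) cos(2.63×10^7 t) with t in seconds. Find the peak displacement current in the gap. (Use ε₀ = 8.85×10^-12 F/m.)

0.0108 A

The displacement current equals the conduction current C dV/dt, which peaks at C V₀ ω.
With C = ε₀A/d = (8.85×10^-12)(7.68×10^-4)/(2.90×10^-3) = 2.344×10^-12 F and ω = 2.63×10^7 rad/s, I_d,max = (2.344×10^-12)(175)(2.63×10^7) = 0.0108 A.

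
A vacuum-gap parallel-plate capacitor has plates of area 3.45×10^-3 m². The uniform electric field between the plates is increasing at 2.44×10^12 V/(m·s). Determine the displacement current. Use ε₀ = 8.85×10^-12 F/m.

The displacement current is ε₀ times dΦ_E/dt = ε₀ A dE/dt = (8.85×10^-12)(3.45×10^-3)(2.44×10^12) = 0.0745 A.

0.0745 A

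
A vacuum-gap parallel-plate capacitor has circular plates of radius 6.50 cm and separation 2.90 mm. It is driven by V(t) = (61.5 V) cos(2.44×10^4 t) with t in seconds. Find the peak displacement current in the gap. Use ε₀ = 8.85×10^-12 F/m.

C = ε₀A/d = (8.85×10^-12)(0.01327)/(2.90×10^-3) = 4.050×10^-11 F; ω = 2.44×10^4 rad/s.
I_d = C dV/dt, so |I_d|_max = C V₀ ω = (4.050×10^-11)(61.5)(2.44×10^4) = 6.08×10^-5 A.

6.08×10^-5 A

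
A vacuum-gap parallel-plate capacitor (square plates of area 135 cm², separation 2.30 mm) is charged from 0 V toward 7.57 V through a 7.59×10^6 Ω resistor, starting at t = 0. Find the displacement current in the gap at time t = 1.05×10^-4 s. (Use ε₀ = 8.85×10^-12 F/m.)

C = ε₀A/d = (8.85×10^-12)(0.0135)/(2.30×10^-3) = 5.195×10^-11 F and τ = RC = 3.943×10^-4 s. I_d in the gap equals the RC charging current.
I_d(t) = (V₀/R) e^(−t/τ) = 9.974×10^-7 · e^(−0.2663) = 7.64×10^-7 A.

7.64×10^-7 A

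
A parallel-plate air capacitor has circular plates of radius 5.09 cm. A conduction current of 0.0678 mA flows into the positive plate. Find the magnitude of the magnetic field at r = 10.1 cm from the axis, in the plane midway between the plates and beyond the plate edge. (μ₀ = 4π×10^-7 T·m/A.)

1.34×10^-10 T

No conduction current crosses the gap, so I_d there equals the 6.78×10^-5 A in the leads.
With r > R the enclosed displacement current is the full I_d; B = μ₀ I_d / (2πr) = 1.34×10^-10 T.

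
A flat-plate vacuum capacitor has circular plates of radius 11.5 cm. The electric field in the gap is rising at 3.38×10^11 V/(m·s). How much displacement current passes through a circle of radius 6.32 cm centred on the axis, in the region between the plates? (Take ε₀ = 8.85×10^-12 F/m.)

I_d = ε₀ dΦ_E/dt = ε₀ πR² (dE/dt) = (8.85×10^-12)(0.04155)(3.38×10^11) = 0.1243 A through the full plate area.
The field is uniform, so I_d,enc = I_d (r/R)² = (0.1243)(6.32/11.5)² = 0.0375 A.

0.0375 A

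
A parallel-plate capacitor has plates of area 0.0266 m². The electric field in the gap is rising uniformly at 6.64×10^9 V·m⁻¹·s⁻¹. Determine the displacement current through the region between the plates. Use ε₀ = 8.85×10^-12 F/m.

1.56×10^-3 A

The displacement current is ε₀ times dΦ_E/dt = ε₀ A dE/dt = (8.85×10^-12)(0.0266)(6.64×10^9) = 1.56×10^-3 A.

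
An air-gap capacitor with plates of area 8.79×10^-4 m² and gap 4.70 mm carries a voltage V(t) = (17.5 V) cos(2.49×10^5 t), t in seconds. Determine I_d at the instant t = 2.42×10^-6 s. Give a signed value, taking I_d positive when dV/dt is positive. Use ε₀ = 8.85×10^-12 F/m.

-4.09×10^-6 A

dE/dt = (V₀ω/d)·−sin(ωt) with ωt = 0.60258 rad: (17.5)(2.49×10^5)(-0.5668)/(4.70×10^-3) = -5.255×10^8 V/(m·s).
I_d = ε₀ A dE/dt = (8.85×10^-12)(8.79×10^-4)(-5.255×10^8) = -4.09×10^-6 A.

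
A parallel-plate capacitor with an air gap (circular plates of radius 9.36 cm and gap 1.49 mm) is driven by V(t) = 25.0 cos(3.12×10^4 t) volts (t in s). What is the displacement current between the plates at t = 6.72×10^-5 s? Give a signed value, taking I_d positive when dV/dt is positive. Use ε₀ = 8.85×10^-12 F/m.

-1.10×10^-4 A

dE/dt = (V₀ω/d)·−sin(ωt) with ωt = 2.09664 rad: (25.0)(3.12×10^4)(-0.8649)/(1.49×10^-3) = -4.528×10^8 V/(m·s).
I_d = ε₀ A dE/dt = (8.85×10^-12)(0.02752)(-4.528×10^8) = -1.10×10^-4 A.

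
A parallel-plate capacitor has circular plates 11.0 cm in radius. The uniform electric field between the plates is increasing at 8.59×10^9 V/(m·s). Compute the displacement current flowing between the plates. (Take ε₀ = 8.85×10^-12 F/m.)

The displacement current is ε₀ times dΦ_E/dt = ε₀ A dE/dt = (8.85×10^-12)(0.03801)(8.59×10^9) = 2.89×10^-3 A.

2.89×10^-3 A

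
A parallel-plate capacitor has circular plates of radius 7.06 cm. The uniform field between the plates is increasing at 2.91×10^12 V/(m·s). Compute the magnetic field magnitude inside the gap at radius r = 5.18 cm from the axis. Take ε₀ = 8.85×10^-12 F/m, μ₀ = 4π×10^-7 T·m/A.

8.38×10^-7 T

I_d = ε₀ dΦ_E/dt = ε₀ πR² (dE/dt) = (8.85×10^-12)(0.01566)(2.91×10^12) = 0.4033 A through the full plate area.
For r < R the Ampère–Maxwell law gives B(2πr) = μ₀ I_d (r²/R²), so B = μ₀ I_d r/(2πR²) = (4π×10^-7)(0.4033)(0.0518)/(2π·0.0706²) = 8.38×10^-7 T.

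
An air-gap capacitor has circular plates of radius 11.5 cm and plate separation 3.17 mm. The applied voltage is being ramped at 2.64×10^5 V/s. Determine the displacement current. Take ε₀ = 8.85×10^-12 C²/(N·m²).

E = V/d so dE/dt = (dV/dt)/d = 8.328×10^7 V/(m·s), and I_d = ε₀ A dE/dt = (8.85×10^-12)(0.04155)(8.328×10^7) = 3.06×10^-5 A.

3.06×10^-5 A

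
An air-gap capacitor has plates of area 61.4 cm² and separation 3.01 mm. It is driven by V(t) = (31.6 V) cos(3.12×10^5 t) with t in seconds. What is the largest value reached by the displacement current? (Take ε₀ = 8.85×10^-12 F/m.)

1.78×10^-4 A

The displacement current equals the conduction current C dV/dt, which peaks at C V₀ ω.
With C = ε₀A/d = (8.85×10^-12)(6.14×10^-3)/(3.01×10^-3) = 1.805×10^-11 F and ω = 3.12×10^5 rad/s, I_d,max = (1.805×10^-11)(31.6)(3.12×10^5) = 1.78×10^-4 A.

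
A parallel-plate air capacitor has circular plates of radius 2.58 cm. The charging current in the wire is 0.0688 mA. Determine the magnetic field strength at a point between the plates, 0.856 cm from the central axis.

1.77×10^-10 T

By continuity the displacement current in the gap matches the conduction current: I_d = 6.88×10^-5 A.
For r < R the Ampère–Maxwell law gives B(2πr) = μ₀ I_d (r²/R²), so B = μ₀ I_d r/(2πR²) = (4π×10^-7)(6.88×10^-5)(8.56×10^-3)/(2π·0.0258²) = 1.77×10^-10 T.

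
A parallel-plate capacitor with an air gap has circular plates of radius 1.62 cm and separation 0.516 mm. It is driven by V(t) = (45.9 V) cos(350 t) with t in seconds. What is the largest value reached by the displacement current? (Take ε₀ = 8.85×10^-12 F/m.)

2.27×10^-7 A

(dE/dt)_max = V₀ω/d = 3.113×10^7 V/(m·s); ω = 350 rad/s.
I_d,max = ε₀ A (dE/dt)_max = (8.85×10^-12)(8.245×10^-4)(3.113×10^7) = 2.27×10^-7 A.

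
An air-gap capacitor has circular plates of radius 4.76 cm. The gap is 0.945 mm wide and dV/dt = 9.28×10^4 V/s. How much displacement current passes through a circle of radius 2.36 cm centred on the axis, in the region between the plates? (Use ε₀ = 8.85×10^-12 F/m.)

1.52×10^-6 A

I_d = C dV/dt with C = ε₀πR²/d = 6.666×10^-11 F, so I_d = (6.666×10^-11)(9.28×10^4) = 6.186×10^-6 A.
The field is uniform, so I_d,enc = I_d (r/R)² = (6.186×10^-6)(2.36/4.76)² = 1.52×10^-6 A.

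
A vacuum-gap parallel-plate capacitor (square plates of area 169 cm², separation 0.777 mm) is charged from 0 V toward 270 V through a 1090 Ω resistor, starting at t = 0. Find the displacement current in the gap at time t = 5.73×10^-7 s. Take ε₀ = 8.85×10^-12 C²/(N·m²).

C = ε₀A/d = (8.85×10^-12)(0.0169)/(7.77×10^-4) = 1.925×10^-10 F and τ = RC = 2.098×10^-7 s. I_d in the gap equals the RC charging current.
I_d(t) = (V₀/R) e^(−t/τ) = 0.2477 · e^(−2.731) = 0.0161 A.

0.0161 A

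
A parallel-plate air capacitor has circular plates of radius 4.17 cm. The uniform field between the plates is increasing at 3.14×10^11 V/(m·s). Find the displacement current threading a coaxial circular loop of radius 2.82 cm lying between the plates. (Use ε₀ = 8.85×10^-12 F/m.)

6.94×10^-3 A

I_d = ε₀ dΦ_E/dt = ε₀ πR² (dE/dt) = (8.85×10^-12)(5.463×10^-3)(3.14×10^11) = 0.01518 A through the full plate area.
Through an area πr² the displacement current is I_d·(πr²/πR²) = I_d (r/R)² = 6.94×10^-3 A.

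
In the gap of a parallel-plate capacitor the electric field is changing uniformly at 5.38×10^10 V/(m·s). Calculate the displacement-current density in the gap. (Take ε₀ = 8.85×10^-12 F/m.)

J_d = ε₀ dE/dt = (8.85×10^-12)(5.38×10^10) = 0.476 A/m².

0.476 A/m²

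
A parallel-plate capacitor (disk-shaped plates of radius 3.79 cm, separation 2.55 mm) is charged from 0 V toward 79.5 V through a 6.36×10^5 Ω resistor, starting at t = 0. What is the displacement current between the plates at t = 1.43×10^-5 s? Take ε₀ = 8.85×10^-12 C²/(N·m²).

2.97×10^-5 A

C = ε₀A/d = (8.85×10^-12)(4.513×10^-3)/(2.55×10^-3) = 1.566×10^-11 F and τ = RC = 9.960×10^-6 s. I_d in the gap equals the RC charging current.
I_d(t) = (V₀/R) e^(−t/τ) = 1.250×10^-4 · e^(−1.436) = 2.97×10^-5 A.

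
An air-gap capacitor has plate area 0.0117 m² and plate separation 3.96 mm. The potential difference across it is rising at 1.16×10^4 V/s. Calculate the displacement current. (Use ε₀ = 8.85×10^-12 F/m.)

The displacement current equals the charging current C dV/dt. With C = ε₀A/d = (8.85×10^-12)(0.0117)/(3.96×10^-3) = 2.615×10^-11 F, I_d = (2.615×10^-11)(1.16×10^4) = 3.03×10^-7 A.

3.03×10^-7 A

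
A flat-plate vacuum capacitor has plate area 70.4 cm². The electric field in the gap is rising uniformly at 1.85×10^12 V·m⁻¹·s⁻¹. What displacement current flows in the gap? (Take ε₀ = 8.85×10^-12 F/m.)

With a uniform field, Φ_E = EA, so I_d = ε₀ A dE/dt = 0.115 A.

0.115 A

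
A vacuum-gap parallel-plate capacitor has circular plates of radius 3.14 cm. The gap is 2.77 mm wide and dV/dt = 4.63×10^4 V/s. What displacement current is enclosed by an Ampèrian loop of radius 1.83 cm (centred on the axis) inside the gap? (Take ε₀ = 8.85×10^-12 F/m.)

1.56×10^-7 A

I_d = C dV/dt with C = ε₀πR²/d = 9.895×10^-12 F, so I_d = (9.895×10^-12)(4.63×10^4) = 4.581×10^-7 A.
The field is uniform, so I_d,enc = I_d (r/R)² = (4.581×10^-7)(1.83/3.14)² = 1.56×10^-7 A.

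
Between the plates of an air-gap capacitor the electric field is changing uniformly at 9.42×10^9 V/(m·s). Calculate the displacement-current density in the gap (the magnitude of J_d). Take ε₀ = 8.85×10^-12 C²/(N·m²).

The displacement-current density is ε₀ ∂E/∂t = (8.85×10^-12)(9.42×10^9) = 0.0834 A/m².

0.0834 A/m²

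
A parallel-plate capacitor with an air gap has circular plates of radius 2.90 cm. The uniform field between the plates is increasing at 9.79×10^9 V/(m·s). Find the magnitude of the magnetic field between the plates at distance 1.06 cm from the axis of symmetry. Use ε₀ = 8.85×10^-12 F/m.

5.77×10^-10 T

Through the whole plate area (πR² = 2.642×10^-3 m²), I_d = ε₀ πR² dE/dt = 2.289×10^-4 A.
∮B·dl = μ₀ I_d,enc with I_d,enc = I_d r²/R² = 3.058×10^-5 A; so B = μ₀ I_d,enc/(2πr) = 5.77×10^-10 T.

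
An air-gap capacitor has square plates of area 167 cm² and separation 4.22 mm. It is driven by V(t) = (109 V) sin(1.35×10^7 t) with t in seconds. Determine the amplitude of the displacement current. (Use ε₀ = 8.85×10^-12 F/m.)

(dE/dt)_max = V₀ω/d = 3.487×10^11 V/(m·s); ω = 1.35×10^7 rad/s.
I_d,max = ε₀ A (dE/dt)_max = (8.85×10^-12)(0.0167)(3.487×10^11) = 0.0515 A.

0.0515 A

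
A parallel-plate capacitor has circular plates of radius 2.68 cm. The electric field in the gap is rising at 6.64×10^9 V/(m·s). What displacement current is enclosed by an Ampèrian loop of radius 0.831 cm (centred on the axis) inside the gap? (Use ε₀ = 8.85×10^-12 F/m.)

Through the whole plate area (πR² = 2.256×10^-3 m²), I_d = ε₀ πR² dE/dt = 1.326×10^-4 A.
The field is uniform, so I_d,enc = I_d (r/R)² = (1.326×10^-4)(0.831/2.68)² = 1.27×10^-5 A.

1.27×10^-5 A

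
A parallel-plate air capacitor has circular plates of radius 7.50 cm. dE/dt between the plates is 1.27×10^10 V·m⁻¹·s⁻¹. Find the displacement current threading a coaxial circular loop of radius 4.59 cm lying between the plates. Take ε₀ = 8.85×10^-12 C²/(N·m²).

7.44×10^-4 A

I_d = ε₀ dΦ_E/dt = ε₀ πR² (dE/dt) = (8.85×10^-12)(0.01767)(1.27×10^10) = 1.986×10^-3 A through the full plate area.
Through an area πr² the displacement current is I_d·(πr²/πR²) = I_d (r/R)² = 7.44×10^-4 A.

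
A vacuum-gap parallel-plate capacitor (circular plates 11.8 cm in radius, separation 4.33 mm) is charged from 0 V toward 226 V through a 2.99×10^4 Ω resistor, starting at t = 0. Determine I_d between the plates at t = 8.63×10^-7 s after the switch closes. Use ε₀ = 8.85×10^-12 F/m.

5.47×10^-3 A

With C = ε₀A/d = (8.85×10^-12)(0.04374)/(4.33×10^-3) = 8.940×10^-11 F, the time constant is τ = RC = 2.673×10^-6 s, so t/τ = 0.3229 and e^(−t/τ) = 0.7240.
I_d = I_cond = (V₀/R) e^(−t/τ) = (7.559×10^-3)(0.7240) = 5.47×10^-3 A.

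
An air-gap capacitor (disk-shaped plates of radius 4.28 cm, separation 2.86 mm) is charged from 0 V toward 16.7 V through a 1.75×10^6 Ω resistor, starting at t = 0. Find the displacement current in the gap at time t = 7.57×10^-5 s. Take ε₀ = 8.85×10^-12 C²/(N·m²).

8.41×10^-7 A

C = ε₀A/d = (8.85×10^-12)(5.755×10^-3)/(2.86×10^-3) = 1.781×10^-11 F, so τ = RC = 3.117×10^-5 s.
The conduction current is I(t) = (V₀/R) e^(−t/τ), and the displacement current between the plates equals it.
t/τ = 2.429; I_d = (16.7/1.75×10^6) · e^(−2.429) = (9.543×10^-6)(0.08812) = 8.41×10^-7 A.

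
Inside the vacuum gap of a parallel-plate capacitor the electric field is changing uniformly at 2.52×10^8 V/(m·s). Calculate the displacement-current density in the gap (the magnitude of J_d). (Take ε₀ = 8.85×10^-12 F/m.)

2.23×10^-3 A/m²

J_d = ε₀ ∂E/∂t, so J_d = 2.23×10^-3 A/m².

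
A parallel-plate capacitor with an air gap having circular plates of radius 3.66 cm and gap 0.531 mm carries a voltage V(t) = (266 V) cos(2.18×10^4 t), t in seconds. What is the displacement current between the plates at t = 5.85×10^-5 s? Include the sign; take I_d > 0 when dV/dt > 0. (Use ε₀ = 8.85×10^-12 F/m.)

dE/dt = (V₀ω/d)·−sin(ωt) with ωt = 1.2753 rad: (266)(2.18×10^4)(-0.9567)/(5.31×10^-4) = -1.045×10^10 V/(m·s).
I_d = ε₀ A dE/dt = (8.85×10^-12)(4.208×10^-3)(-1.045×10^10) = -3.89×10^-4 A.

-3.89×10^-4 A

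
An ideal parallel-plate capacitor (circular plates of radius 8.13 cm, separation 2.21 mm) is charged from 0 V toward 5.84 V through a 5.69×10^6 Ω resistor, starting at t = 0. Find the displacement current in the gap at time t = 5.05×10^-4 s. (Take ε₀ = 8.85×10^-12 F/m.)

3.53×10^-7 A

C = ε₀A/d = (8.85×10^-12)(0.02076)/(2.21×10^-3) = 8.313×10^-11 F, so τ = RC = 4.730×10^-4 s.
The conduction current is I(t) = (V₀/R) e^(−t/τ), and the displacement current between the plates equals it.
t/τ = 1.068; I_d = (5.84/5.69×10^6) · e^(−1.068) = (1.026×10^-6)(0.3437) = 3.53×10^-7 A.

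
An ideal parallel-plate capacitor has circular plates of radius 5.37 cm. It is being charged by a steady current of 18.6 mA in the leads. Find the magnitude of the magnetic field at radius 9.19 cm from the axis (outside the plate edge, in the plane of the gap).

By continuity the displacement current in the gap matches the conduction current: I_d = 0.0186 A.
With r > R the enclosed displacement current is the full I_d; B = μ₀ I_d / (2πr) = 4.05×10^-8 T.

4.05×10^-8 T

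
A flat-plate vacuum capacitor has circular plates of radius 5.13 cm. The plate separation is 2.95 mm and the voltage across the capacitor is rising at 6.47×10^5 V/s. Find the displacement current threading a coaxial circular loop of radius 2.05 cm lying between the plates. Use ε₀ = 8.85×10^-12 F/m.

With E = V/d, dE/dt = 2.193×10^8 V/(m·s) and πR² = 8.268×10^-3 m², giving I_d = ε₀ πR² dE/dt = 1.605×10^-5 A.
Through an area πr² the displacement current is I_d·(πr²/πR²) = I_d (r/R)² = 2.56×10^-6 A.

2.56×10^-6 A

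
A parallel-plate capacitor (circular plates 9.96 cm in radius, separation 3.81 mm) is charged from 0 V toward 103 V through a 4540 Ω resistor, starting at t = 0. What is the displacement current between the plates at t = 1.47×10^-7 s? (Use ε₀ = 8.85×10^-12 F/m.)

0.0145 A

With C = ε₀A/d = (8.85×10^-12)(0.03117)/(3.81×10^-3) = 7.240×10^-11 F, the time constant is τ = RC = 3.287×10^-7 s, so t/τ = 0.4472 and e^(−t/τ) = 0.6394.
I_d = I_cond = (V₀/R) e^(−t/τ) = (0.02269)(0.6394) = 0.0145 A.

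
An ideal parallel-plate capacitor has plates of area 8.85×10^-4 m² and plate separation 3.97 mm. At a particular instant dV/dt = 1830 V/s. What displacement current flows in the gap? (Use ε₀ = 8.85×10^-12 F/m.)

E = V/d so dE/dt = (dV/dt)/d = 4.610×10^5 V/(m·s), and I_d = ε₀ A dE/dt = (8.85×10^-12)(8.85×10^-4)(4.610×10^5) = 3.61×10^-9 A.

3.61×10^-9 A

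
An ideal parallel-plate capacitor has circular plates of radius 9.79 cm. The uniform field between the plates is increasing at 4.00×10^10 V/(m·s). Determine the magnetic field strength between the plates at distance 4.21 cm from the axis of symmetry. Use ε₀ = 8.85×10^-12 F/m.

9.36×10^-9 T

I_d = ε₀ dΦ_E/dt = ε₀ πR² (dE/dt) = (8.85×10^-12)(0.03011)(4.00×10^10) = 0.01066 A through the full plate area.
∮B·dl = μ₀ I_d,enc with I_d,enc = I_d r²/R² = 1.971×10^-3 A; so B = μ₀ I_d,enc/(2πr) = 9.36×10^-9 T.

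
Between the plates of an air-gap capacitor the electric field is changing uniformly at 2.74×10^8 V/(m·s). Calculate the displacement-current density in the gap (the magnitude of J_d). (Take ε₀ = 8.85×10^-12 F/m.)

2.42×10^-3 A/m²

J_d = ε₀ ∂E/∂t, so J_d = 2.42×10^-3 A/m².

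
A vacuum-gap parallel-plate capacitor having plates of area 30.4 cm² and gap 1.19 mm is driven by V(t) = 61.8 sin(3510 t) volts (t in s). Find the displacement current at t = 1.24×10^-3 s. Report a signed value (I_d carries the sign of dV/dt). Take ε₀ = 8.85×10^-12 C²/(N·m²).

dE/dt = (V₀ω/d)·cos(ωt) with ωt = 4.3524 rad: (61.8)(3510)(-0.3523)/(1.19×10^-3) = -6.422×10^7 V/(m·s).
I_d = ε₀ A dE/dt = (8.85×10^-12)(3.04×10^-3)(-6.422×10^7) = -1.73×10^-6 A.

-1.73×10^-6 A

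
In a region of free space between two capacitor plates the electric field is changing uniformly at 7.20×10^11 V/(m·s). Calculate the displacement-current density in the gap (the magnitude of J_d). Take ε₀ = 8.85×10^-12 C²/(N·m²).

6.37 A/m²

J_d = ε₀ dE/dt = (8.85×10^-12)(7.20×10^11) = 6.37 A/m².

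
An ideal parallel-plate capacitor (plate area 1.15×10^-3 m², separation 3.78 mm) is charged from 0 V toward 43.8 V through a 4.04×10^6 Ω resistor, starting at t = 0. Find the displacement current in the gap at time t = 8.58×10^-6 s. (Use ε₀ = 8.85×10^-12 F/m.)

C = ε₀A/d = (8.85×10^-12)(1.15×10^-3)/(3.78×10^-3) = 2.692×10^-12 F, so τ = RC = 1.088×10^-5 s.
The conduction current is I(t) = (V₀/R) e^(−t/τ), and the displacement current between the plates equals it.
t/τ = 0.7886; I_d = (43.8/4.04×10^6) · e^(−0.7886) = (1.084×10^-5)(0.4545) = 4.93×10^-6 A.

4.93×10^-6 A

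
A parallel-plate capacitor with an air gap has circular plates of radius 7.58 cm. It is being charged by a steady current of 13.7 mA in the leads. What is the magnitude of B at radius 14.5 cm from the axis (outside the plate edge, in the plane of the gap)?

1.89×10^-8 T

Between the plates the displacement current equals the wire current: I_d = 13.7 mA = 0.0137 A.
Outside the plates the loop encloses all of I_d, so B·2πr = μ₀ I_d and B = 1.89×10^-8 T.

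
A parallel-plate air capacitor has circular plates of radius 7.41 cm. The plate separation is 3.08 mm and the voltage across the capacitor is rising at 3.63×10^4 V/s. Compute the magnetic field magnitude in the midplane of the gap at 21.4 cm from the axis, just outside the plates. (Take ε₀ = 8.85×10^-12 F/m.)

1.68×10^-12 T

I_d = C dV/dt with C = ε₀πR²/d = 4.957×10^-11 F, so I_d = (4.957×10^-11)(3.63×10^4) = 1.799×10^-6 A.
For r ≥ R the full I_d is enclosed: B = μ₀ I_d/(2πr) = (4π×10^-7)(1.799×10^-6)/(2π·0.214) = 1.68×10^-12 T.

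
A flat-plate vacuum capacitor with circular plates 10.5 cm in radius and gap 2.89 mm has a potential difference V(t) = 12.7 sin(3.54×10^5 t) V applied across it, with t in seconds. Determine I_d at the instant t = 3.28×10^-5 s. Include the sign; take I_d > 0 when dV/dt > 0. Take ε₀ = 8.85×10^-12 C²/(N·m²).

2.75×10^-4 A

dV/dt = (12.7)(3.54×10^5)·cos(11.6112) = 2.596×10^6 V/s.
I_d = C dV/dt with C = ε₀A/d = (8.85×10^-12)(0.03464)/(2.89×10^-3) = 1.061×10^-10 F, so I_d = (1.061×10^-10)(2.596×10^6) = 2.75×10^-4 A.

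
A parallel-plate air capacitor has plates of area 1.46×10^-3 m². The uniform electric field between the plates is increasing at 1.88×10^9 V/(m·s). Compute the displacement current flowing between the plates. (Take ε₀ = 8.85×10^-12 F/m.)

I_d = ε₀ A (dE/dt) = (8.85×10^-12)(1.46×10^-3 m²)(1.88×10^9) = 2.43×10^-5 A.

2.43×10^-5 A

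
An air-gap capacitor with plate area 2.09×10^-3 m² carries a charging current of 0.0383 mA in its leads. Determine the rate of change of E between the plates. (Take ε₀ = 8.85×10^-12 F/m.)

2.07×10^9 V/(m·s)

By continuity, I_d in the gap equals the 0.0383 mA flowing in the wire.
Inverting I_d = ε₀ A dE/dt gives dE/dt = 3.83×10^-5 / (8.85×10^-12 · 2.09×10^-3) = 2.07×10^9 V/(m·s).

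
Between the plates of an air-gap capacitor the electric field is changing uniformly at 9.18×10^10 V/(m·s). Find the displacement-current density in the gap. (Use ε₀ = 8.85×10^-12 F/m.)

0.812 A/m²

J_d = ε₀ dE/dt = (8.85×10^-12)(9.18×10^10) = 0.812 A/m².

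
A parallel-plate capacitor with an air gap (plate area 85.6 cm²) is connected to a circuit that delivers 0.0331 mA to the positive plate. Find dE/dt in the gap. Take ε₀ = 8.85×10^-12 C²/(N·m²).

4.37×10^8 V/(m·s)

By continuity, I_d in the gap equals the 0.0331 mA flowing in the wire.
Then dE/dt = I_d/(ε₀A) = 4.37×10^8 V/(m·s).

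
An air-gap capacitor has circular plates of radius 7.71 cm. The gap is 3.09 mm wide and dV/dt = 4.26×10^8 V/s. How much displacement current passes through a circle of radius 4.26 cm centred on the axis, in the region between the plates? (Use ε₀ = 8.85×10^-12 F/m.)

6.96×10^-3 A

dE/dt = (dV/dt)/d = 1.379×10^11 V/(m·s); I_d = ε₀(πR²)(dE/dt) = (8.85×10^-12)(0.01867)(1.379×10^11) = 0.02279 A.
Since J_d is uniform, the enclosed fraction is (r/R)² = 0.3053, giving I_d,enc = 6.96×10^-3 A.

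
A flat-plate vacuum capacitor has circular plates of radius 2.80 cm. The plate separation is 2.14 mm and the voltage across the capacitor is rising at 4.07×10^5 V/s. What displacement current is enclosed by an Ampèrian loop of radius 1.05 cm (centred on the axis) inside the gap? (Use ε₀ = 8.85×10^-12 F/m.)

5.83×10^-7 A

dE/dt = (dV/dt)/d = 1.902×10^8 V/(m·s); I_d = ε₀(πR²)(dE/dt) = (8.85×10^-12)(2.463×10^-3)(1.902×10^8) = 4.146×10^-6 A.
The field is uniform, so I_d,enc = I_d (r/R)² = (4.146×10^-6)(1.05/2.80)² = 5.83×10^-7 A.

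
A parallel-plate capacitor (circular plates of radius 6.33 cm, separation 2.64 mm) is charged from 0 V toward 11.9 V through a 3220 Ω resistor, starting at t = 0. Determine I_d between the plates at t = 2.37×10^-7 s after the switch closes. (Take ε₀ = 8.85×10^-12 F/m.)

6.46×10^-4 A

C = ε₀A/d = (8.85×10^-12)(0.01259)/(2.64×10^-3) = 4.221×10^-11 F, so τ = RC = 1.359×10^-7 s.
The conduction current is I(t) = (V₀/R) e^(−t/τ), and the displacement current between the plates equals it.
t/τ = 1.744; I_d = (11.9/3220) · e^(−1.744) = (3.696×10^-3)(0.1748) = 6.46×10^-4 A.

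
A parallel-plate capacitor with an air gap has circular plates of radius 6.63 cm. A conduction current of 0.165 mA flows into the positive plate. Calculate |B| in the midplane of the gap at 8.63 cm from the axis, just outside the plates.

3.82×10^-10 T

Between the plates the displacement current equals the wire current: I_d = 0.165 mA = 1.65×10^-4 A.
Outside the plates the loop encloses all of I_d, so B·2πr = μ₀ I_d and B = 3.82×10^-10 T.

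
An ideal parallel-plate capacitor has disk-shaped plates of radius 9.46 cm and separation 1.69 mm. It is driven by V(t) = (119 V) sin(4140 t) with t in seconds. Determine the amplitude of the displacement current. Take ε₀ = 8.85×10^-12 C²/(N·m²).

The displacement current equals the conduction current C dV/dt, which peaks at C V₀ ω.
With C = ε₀A/d = (8.85×10^-12)(0.02811)/(1.69×10^-3) = 1.472×10^-10 F and ω = 4140 rad/s, I_d,max = (1.472×10^-10)(119)(4140) = 7.25×10^-5 A.

7.25×10^-5 A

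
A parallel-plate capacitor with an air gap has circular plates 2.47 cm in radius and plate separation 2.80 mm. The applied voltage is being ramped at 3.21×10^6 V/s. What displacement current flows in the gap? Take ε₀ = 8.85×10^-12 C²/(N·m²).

1.94×10^-5 A

The displacement current equals the charging current C dV/dt. With C = ε₀A/d = (8.85×10^-12)(1.917×10^-3)/(2.80×10^-3) = 6.059×10^-12 F, I_d = (6.059×10^-12)(3.21×10^6) = 1.94×10^-5 A.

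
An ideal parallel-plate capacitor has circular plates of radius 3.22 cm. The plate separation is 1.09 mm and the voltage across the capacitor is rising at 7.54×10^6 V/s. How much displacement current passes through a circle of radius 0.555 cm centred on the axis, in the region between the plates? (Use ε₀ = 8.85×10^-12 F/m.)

I_d = C dV/dt with C = ε₀πR²/d = 2.644×10^-11 F, so I_d = (2.644×10^-11)(7.54×10^6) = 1.994×10^-4 A.
Since J_d is uniform, the enclosed fraction is (r/R)² = 0.02971, giving I_d,enc = 5.92×10^-6 A.

5.92×10^-6 A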